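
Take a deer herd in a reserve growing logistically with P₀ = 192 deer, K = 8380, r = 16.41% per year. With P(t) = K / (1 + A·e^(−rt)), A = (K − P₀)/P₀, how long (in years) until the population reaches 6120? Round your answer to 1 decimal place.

t ≈ 28.9 years

A = (8380 − 192)/192 = 42.64583
6120 = 8380/(1 + 42.64583·e^(−0.1641t)) → 1 + 42.64583·e^(−0.1641t) = 1.36928
e^(−0.1641t) = 0.008659 → t = ln(115.48341)/0.1641 = 4.74913/0.1641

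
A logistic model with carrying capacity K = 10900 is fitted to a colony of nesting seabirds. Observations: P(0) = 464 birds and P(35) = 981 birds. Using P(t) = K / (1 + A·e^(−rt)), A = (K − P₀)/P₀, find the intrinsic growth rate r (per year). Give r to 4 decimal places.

r ≈ 0.0228 per year

A = (10900 − 464)/464 = 22.49138
981 = 10900/(1 + 22.49138·e^(−r·35)) → e^(−35r) = (11.11111 − 1)/22.49138 = 0.449555
r = −ln(0.449555)/35 = 0.7995/35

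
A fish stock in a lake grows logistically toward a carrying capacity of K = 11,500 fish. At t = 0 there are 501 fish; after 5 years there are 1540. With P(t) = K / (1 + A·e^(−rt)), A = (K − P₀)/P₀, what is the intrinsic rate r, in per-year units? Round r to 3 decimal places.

A = (11500 − 501)/501 = 21.95409
1540 = 11500/(1 + 21.95409·e^(−r·5)) → e^(−5r) = (7.46753 − 1)/21.95409 = 0.294593
r = −ln(0.294593)/5 = 1.22216/5

r ≈ 0.244 per year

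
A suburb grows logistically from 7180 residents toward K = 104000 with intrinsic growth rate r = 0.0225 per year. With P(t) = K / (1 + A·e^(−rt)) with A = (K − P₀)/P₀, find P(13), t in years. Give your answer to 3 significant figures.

A = (104000 − 7180)/7180 = 13.48468
P(13) = 104000 / (1 + 13.48468·e^(−0.0225·13)) = 104000 / (1 + 13.48468·0.746395)
= 104000 / 11.0649 ≈ 9399.09

≈ 9,400 residents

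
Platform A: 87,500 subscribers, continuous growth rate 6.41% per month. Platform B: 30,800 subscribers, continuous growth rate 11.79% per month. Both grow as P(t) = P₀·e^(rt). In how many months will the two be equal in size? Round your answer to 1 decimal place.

t ≈ 19.4 months

87500·e^(0.0641t) = 30800·e^(0.1179t)
87500/30800 = e^((0.1179 − 0.0641)t) → ln(2.84091) = 0.0538·t
t = 1.04412 / 0.0538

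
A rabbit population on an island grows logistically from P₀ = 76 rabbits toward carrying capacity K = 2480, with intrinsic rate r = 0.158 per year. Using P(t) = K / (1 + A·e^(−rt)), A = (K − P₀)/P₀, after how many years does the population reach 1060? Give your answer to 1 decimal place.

A = (2480 − 76)/76 = 31.63158
1060 = 2480/(1 + 31.63158·e^(−0.158t)) → 1 + 31.63158·e^(−0.158t) = 2.33962
e^(−0.158t) = 0.042351 → t = ln(23.61231)/0.158 = 3.16177/0.158

t ≈ 20.0 years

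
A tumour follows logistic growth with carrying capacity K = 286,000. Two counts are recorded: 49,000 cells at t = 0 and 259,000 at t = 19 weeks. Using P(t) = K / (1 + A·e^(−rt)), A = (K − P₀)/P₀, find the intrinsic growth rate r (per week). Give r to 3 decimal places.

r ≈ 0.202 per week

A = (286000 − 49000)/49000 = 4.83673
259000 = 286000/(1 + 4.83673·e^(−r·19)) → e^(−19r) = (1.10425 − 1)/4.83673 = 0.021553
r = −ln(0.021553)/19 = 3.83723/19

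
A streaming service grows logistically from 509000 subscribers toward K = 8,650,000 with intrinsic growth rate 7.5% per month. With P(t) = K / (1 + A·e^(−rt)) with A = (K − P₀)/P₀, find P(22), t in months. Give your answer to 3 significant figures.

A = (8650000 − 509000)/509000 = 15.99411
P(22) = 8650000 / (1 + 15.99411·e^(−0.075·22)) = 8650000 / (1 + 15.99411·0.19205)
= 8650000 / 4.07167 ≈ 2124437.2

≈ 2,120,000 subscribers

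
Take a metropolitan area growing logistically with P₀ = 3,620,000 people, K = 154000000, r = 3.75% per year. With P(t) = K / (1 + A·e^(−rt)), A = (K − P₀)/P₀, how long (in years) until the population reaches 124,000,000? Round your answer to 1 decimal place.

t ≈ 137.2 years

A = (154000000 − 3620000)/3620000 = 41.54144
124000000 = 154000000/(1 + 41.54144·e^(−0.0375t)) → 1 + 41.54144·e^(−0.0375t) = 1.24194
e^(−0.0375t) = 0.005824 → t = ln(171.7046)/0.0375 = 5.14578/0.0375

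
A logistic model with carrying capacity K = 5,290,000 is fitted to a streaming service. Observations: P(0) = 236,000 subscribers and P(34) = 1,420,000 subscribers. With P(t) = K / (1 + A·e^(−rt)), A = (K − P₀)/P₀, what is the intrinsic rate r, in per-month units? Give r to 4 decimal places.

r ≈ 0.0606 per month

A = (5290000 − 236000)/236000 = 21.41525
1420000 = 5290000/(1 + 21.41525·e^(−r·34)) → e^(−34r) = (3.72535 − 1)/21.41525 = 0.127262
r = −ln(0.127262)/34 = 2.06151/34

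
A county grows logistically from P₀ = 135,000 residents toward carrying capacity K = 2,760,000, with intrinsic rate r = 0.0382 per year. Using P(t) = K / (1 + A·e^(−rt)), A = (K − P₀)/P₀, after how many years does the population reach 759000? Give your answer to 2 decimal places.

A = (2760000 − 135000)/135000 = 19.44444
759000 = 2760000/(1 + 19.44444·e^(−0.0382t)) → 1 + 19.44444·e^(−0.0382t) = 3.63636
e^(−0.0382t) = 0.135584 → t = ln(7.37548)/0.0382 = 1.99816/0.0382

t ≈ 52.31 years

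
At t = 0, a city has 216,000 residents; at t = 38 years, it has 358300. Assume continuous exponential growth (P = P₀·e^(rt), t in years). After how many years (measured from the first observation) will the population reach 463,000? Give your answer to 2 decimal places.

t ≈ 57.25 years

r = ln(358300/216000) / 38 ≈ 0.013318 per year
t = ln(463000/216000) / r = 0.76245 / 0.013318 ≈ 57.249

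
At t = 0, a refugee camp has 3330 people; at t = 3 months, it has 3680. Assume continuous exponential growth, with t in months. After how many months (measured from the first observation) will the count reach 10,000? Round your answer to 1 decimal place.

r = ln(3680/3330) / 3 ≈ 0.033313 per month
t = ln(10000/3330) / r = 1.09961 / 0.033313 ≈ 33.008

t ≈ 33.0 months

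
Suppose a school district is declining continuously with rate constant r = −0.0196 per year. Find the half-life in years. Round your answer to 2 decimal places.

half-life = ln(2) / |r| = 0.69315 / 0.0196

half-life ≈ 35.36 years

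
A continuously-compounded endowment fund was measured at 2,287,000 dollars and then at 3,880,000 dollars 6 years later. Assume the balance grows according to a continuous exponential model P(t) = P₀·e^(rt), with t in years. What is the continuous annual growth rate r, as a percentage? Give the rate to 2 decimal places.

r ≈ 8.81% per year

3880000 = 2287000 · e^(r·6)
e^(6r) = 3880000/2287000 = 1.69655
r = ln(1.69655) / 6 = 0.52859 / 6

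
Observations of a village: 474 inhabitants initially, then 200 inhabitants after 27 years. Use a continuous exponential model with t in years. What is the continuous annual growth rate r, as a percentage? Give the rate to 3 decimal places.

200 = 474 · e^(r·27)
e^(27r) = 200/474 = 0.42194
r = ln(0.42194) / 27 = -0.86289 / 27

r ≈ -3.196% per year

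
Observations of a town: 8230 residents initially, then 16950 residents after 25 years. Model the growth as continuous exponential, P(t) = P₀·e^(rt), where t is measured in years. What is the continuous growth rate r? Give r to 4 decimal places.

16950 = 8230 · e^(r·25)
e^(25r) = 16950/8230 = 2.05954
r = ln(2.05954) / 25 = 0.72248 / 25

r ≈ 0.0289 per year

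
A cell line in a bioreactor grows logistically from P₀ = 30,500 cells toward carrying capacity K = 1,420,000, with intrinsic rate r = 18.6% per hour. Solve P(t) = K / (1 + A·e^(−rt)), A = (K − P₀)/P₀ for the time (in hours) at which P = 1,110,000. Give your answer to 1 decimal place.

A = (1420000 − 30500)/30500 = 45.55738
1110000 = 1420000/(1 + 45.55738·e^(−0.186t)) → 1 + 45.55738·e^(−0.186t) = 1.27928
e^(−0.186t) = 0.00613 → t = ln(163.1248)/0.186 = 5.09452/0.186

t ≈ 27.4 hours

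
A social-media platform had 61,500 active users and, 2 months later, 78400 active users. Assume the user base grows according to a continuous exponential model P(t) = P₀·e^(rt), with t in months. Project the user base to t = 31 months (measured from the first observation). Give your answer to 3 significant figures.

r = ln(78400/61500) / 2 ≈ 0.121393 per month
P(31) = 61500 · e^(0.121393·31) = 61500 · 43.08585 ≈ 2649779.85

≈ 2,650,000 active users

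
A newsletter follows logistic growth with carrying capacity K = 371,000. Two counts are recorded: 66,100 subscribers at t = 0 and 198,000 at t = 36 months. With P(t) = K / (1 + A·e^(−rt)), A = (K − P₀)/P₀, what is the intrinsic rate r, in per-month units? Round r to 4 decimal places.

A = (371000 − 66100)/66100 = 4.61271
198000 = 371000/(1 + 4.61271·e^(−r·36)) → e^(−36r) = (1.87374 − 1)/4.61271 = 0.18942
r = −ln(0.18942)/36 = 1.66379/36

r ≈ 0.0462 per month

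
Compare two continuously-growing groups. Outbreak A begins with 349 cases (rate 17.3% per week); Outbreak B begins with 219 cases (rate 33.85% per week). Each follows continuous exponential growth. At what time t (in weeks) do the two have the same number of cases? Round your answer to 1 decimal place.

t ≈ 2.8 weeks

349·e^(0.173t) = 219·e^(0.3385t)
349/219 = e^((0.3385 − 0.173)t) → ln(1.59361) = 0.1655·t
t = 0.466 / 0.1655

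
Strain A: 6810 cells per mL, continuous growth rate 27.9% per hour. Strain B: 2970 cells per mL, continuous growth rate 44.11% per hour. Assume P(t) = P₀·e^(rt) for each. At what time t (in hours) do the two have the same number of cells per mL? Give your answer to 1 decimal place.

6810·e^(0.279t) = 2970·e^(0.4411t)
6810/2970 = e^((0.4411 − 0.279)t) → ln(2.29293) = 0.1621·t
t = 0.82983 / 0.1621

t ≈ 5.1 hours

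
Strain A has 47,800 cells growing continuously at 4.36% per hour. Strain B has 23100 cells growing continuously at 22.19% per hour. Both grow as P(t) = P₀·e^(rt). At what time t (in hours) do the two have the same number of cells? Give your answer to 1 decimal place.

47800·e^(0.0436t) = 23100·e^(0.2219t)
47800/23100 = e^((0.2219 − 0.0436)t) → ln(2.06926) = 0.1783·t
t = 0.72719 / 0.1783

t ≈ 4.1 hours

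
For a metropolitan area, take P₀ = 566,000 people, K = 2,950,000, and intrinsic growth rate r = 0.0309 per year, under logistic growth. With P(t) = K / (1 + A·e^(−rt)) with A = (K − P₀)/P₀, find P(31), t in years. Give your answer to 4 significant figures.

A = (2950000 − 566000)/566000 = 4.21201
P(31) = 2950000 / (1 + 4.21201·e^(−0.0309·31)) = 2950000 / (1 + 4.21201·0.383698)
= 2950000 / 2.61614 ≈ 1127615.24

≈ 1,128,000 people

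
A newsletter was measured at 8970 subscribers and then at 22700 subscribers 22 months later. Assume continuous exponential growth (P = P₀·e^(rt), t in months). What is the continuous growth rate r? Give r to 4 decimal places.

r ≈ 0.0422 per month

22700 = 8970 · e^(r·22)
e^(22r) = 22700/8970 = 2.53066
r = ln(2.53066) / 22 = 0.92848 / 22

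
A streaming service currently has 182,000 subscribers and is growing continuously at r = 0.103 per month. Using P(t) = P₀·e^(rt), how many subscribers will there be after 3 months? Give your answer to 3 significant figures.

P(3) = 182000 · e^(0.103·3) = 182000 · e^(0.309)
= 182000 · 1.36206 ≈ 247895.35

≈ 248,000 subscribers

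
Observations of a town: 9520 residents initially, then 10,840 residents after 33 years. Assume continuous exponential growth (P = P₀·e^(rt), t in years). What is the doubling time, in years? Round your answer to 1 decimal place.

r = ln(10840/9520) / 33 = ln(1.13866) / 33 ≈ 0.003935 per year
doubling time = ln 2 / |r| = 0.69315 / 0.003935

doubling time ≈ 176.2 years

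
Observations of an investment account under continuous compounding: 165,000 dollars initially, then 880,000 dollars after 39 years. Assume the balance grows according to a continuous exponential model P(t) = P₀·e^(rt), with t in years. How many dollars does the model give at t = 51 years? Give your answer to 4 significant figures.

r = ln(880000/165000) / 39 ≈ 0.042922 per year
P(51) = 165000 · e^(0.042922·51) = 165000 · 8.92669 ≈ 1472904.5

≈ 1,473,000 dollars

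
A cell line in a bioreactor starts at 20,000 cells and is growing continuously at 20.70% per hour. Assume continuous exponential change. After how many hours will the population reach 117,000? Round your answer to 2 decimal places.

117000 = 20000 · e^(0.207·t)
t = ln(117000/20000) / 0.207 = ln(5.85) / 0.207 = 1.76644 / 0.207

t ≈ 8.53 hours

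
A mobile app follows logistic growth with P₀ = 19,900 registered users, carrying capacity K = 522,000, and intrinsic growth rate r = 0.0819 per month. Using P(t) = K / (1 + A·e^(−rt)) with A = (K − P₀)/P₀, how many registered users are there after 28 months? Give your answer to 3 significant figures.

≈ 147,000 registered users

A = (522000 − 19900)/19900 = 25.23116
P(28) = 522000 / (1 + 25.23116·e^(−0.0819·28)) = 522000 / (1 + 25.23116·0.100943)
= 522000 / 3.54691 ≈ 147170.49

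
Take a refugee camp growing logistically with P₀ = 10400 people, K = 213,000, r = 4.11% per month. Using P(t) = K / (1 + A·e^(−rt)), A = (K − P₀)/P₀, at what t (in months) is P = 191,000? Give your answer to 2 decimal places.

t ≈ 124.83 months

A = (213000 − 10400)/10400 = 19.48077
191000 = 213000/(1 + 19.48077·e^(−0.0411t)) → 1 + 19.48077·e^(−0.0411t) = 1.11518
e^(−0.0411t) = 0.005913 → t = ln(169.1285)/0.0411 = 5.13066/0.0411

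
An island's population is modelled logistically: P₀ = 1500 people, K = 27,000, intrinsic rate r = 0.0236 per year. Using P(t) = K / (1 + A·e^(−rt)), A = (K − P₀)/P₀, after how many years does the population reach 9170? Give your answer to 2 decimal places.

A = (27000 − 1500)/1500 = 17
9170 = 27000/(1 + 17·e^(−0.0236t)) → 1 + 17·e^(−0.0236t) = 2.94438
e^(−0.0236t) = 0.114376 → t = ln(8.74313)/0.0236 = 2.16827/0.0236

t ≈ 91.88 years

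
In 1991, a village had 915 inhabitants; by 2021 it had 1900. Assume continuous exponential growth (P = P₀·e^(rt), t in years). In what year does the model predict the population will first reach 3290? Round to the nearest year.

r = ln(1900/915) / 30 = 0.73069/30 ≈ 0.024356 per year
t = ln(3290/915) / r = 1.27972/0.024356 ≈ 52.54 years after 1991

year 2044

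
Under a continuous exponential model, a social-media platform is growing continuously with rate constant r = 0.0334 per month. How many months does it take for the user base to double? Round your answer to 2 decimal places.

doubling time = ln(2) / |r| = 0.69315 / 0.0334

doubling time ≈ 20.75 months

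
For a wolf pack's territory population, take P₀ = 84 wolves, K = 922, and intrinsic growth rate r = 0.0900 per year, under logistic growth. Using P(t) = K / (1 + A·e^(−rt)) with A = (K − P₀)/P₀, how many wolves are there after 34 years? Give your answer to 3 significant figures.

≈ 628 wolves

A = (922 − 84)/84 = 9.97619
P(34) = 922 / (1 + 9.97619·e^(−0.09·34)) = 922 / (1 + 9.97619·0.046888)
= 922 / 1.46776 ≈ 628.17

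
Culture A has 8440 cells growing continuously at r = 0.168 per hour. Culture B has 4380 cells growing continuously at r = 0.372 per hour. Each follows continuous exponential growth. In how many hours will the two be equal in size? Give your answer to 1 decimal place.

t ≈ 3.2 hours

8440·e^(0.168t) = 4380·e^(0.372t)
8440/4380 = e^((0.372 − 0.168)t) → ln(1.92694) = 0.204·t
t = 0.65593 / 0.204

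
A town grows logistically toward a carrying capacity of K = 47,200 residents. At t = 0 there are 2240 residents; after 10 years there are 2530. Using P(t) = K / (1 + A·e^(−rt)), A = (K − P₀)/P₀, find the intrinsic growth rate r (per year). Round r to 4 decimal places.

A = (47200 − 2240)/2240 = 20.07143
2530 = 47200/(1 + 20.07143·e^(−r·10)) → e^(−10r) = (18.65613 − 1)/20.07143 = 0.879665
r = −ln(0.879665)/10 = 0.12821/10

r ≈ 0.0128 per year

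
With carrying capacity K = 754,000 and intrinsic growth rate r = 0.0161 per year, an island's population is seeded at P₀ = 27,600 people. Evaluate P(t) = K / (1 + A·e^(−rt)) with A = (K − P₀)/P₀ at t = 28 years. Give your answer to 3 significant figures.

≈ 42,400 people

A = (754000 − 27600)/27600 = 26.31884
P(28) = 754000 / (1 + 26.31884·e^(−0.0161·28)) = 754000 / (1 + 26.31884·0.637118)
= 754000 / 17.76821 ≈ 42435.33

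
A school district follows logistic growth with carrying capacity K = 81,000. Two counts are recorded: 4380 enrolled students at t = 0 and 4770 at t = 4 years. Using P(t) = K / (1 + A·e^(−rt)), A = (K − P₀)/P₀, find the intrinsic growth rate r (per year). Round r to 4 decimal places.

r ≈ 0.0226 per year

A = (81000 − 4380)/4380 = 17.49315
4770 = 81000/(1 + 17.49315·e^(−r·4)) → e^(−4r) = (16.98113 − 1)/17.49315 = 0.913565
r = −ln(0.913565)/4 = 0.0904/4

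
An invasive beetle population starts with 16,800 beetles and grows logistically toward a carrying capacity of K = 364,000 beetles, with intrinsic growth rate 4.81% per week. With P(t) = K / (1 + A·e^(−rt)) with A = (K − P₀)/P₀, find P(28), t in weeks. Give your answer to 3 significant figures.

≈ 57,100 beetles

A = (364000 − 16800)/16800 = 20.66667
P(28) = 364000 / (1 + 20.66667·e^(−0.0481·28)) = 364000 / (1 + 20.66667·0.260071)
= 364000 / 6.3748 ≈ 57099.8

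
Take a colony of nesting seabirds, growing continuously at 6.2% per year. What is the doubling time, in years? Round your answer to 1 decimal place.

doubling time ≈ 11.2 years

doubling time = ln(2) / |r| = 0.69315 / 0.062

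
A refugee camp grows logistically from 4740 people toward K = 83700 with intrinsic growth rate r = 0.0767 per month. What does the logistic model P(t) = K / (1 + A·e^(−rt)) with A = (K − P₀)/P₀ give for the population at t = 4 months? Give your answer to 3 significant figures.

A = (83700 − 4740)/4740 = 16.65823
P(4) = 83700 / (1 + 16.65823·e^(−0.0767·4)) = 83700 / (1 + 16.65823·0.735798)
= 83700 / 13.25709 ≈ 6313.6

≈ 6,310 people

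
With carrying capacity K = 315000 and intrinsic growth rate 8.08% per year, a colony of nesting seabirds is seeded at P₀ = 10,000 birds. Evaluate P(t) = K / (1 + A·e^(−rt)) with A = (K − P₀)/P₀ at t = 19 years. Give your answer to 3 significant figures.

≈ 41,600 birds

A = (315000 − 10000)/10000 = 30.5
P(19) = 315000 / (1 + 30.5·e^(−0.0808·19)) = 315000 / (1 + 30.5·0.215413)
= 315000 / 7.57008 ≈ 41611.16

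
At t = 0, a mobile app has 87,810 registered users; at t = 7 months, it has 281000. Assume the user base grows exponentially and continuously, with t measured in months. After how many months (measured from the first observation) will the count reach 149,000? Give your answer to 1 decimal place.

r = ln(281000/87810) / 7 ≈ 0.166168 per month
t = ln(149000/87810) / r = 0.52877 / 0.166168 ≈ 3.182

t ≈ 3.2 months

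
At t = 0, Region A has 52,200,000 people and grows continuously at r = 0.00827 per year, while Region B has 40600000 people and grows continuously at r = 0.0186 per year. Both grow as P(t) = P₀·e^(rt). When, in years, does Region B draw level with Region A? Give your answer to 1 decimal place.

52200000·e^(0.00827t) = 40600000·e^(0.0186t)
52200000/40600000 = e^((0.0186 − 0.00827)t) → ln(1.28571) = 0.01033·t
t = 0.25131 / 0.01033

t ≈ 24.3 years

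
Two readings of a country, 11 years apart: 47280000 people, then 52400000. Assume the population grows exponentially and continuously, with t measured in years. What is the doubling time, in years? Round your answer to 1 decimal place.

r = ln(52400000/47280000) / 11 = ln(1.10829) / 11 ≈ 0.009347 per year
doubling time = ln 2 / |r| = 0.69315 / 0.009347

doubling time ≈ 74.2 years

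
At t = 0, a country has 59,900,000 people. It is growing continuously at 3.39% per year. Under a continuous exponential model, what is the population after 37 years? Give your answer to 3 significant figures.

P(37) = 59900000 · e^(0.0339·37) = 59900000 · e^(1.2543)
= 59900000 · 3.50538 ≈ 209972486.43

≈ 210,000,000 people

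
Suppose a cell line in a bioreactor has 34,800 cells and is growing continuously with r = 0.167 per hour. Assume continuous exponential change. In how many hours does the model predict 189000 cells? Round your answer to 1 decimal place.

t ≈ 10.1 hours

189000 = 34800 · e^(0.167·t)
t = ln(189000/34800) / 0.167 = ln(5.43103) / 0.167 = 1.69213 / 0.167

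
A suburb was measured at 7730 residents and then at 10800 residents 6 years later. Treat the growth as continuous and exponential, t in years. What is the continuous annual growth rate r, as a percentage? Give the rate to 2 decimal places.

10800 = 7730 · e^(r·6)
e^(6r) = 10800/7730 = 1.39715
r = ln(1.39715) / 6 = 0.33444 / 6

r ≈ 5.57% per year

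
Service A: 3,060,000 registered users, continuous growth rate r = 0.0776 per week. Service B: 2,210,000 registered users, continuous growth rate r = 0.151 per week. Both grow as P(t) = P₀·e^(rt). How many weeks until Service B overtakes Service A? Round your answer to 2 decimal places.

3060000·e^(0.0776t) = 2210000·e^(0.151t)
3060000/2210000 = e^((0.151 − 0.0776)t) → ln(1.38462) = 0.0734·t
t = 0.32542 / 0.0734

t ≈ 4.43 weeks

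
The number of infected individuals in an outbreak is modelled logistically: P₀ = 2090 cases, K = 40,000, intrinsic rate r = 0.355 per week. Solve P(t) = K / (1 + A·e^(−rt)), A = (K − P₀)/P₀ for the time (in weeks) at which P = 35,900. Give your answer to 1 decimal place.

t ≈ 14.3 weeks

A = (40000 − 2090)/2090 = 18.13876
35900 = 40000/(1 + 18.13876·e^(−0.355t)) → 1 + 18.13876·e^(−0.355t) = 1.11421
e^(−0.355t) = 0.006296 → t = ln(158.82472)/0.355 = 5.0678/0.355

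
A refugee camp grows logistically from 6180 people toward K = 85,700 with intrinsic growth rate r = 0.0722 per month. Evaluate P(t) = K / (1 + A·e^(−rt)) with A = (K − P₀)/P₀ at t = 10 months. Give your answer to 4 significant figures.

≈ 11,820 people

A = (85700 − 6180)/6180 = 12.86731
P(10) = 85700 / (1 + 12.86731·e^(−0.0722·10)) = 85700 / (1 + 12.86731·0.48578)
= 85700 / 7.25068 ≈ 11819.58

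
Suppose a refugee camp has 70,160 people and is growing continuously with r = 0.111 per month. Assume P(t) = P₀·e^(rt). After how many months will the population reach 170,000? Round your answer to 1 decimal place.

t ≈ 8.0 months

170000 = 70160 · e^(0.111·t)
t = ln(170000/70160) / 0.111 = ln(2.42303) / 0.111 = 0.88502 / 0.111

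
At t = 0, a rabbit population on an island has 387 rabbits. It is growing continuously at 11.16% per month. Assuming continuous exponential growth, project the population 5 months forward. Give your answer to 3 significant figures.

≈ 676 rabbits

P(5) = 387 · e^(0.1116·5) = 387 · e^(0.558)
= 387 · 1.74717 ≈ 676.16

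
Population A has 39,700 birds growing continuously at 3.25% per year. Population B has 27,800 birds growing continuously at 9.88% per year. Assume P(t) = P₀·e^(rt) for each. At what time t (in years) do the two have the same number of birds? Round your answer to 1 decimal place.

t ≈ 5.4 years

39700·e^(0.0325t) = 27800·e^(0.0988t)
39700/27800 = e^((0.0988 − 0.0325)t) → ln(1.42806) = 0.0663·t
t = 0.35632 / 0.0663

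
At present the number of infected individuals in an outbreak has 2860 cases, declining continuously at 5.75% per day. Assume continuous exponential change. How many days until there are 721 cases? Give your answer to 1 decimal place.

t ≈ 24.0 days

721 = 2860 · e^(-0.0575·t)
t = ln(721/2860) / -0.0575 = ln(0.2521) / -0.0575 = -1.37794 / -0.0575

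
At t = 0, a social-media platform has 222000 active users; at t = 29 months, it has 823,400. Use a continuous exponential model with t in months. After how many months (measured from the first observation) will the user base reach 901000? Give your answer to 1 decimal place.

t ≈ 31.0 months

r = ln(823400/222000) / 29 ≈ 0.045199 per month
t = ln(901000/222000) / r = 1.40083 / 0.045199 ≈ 30.993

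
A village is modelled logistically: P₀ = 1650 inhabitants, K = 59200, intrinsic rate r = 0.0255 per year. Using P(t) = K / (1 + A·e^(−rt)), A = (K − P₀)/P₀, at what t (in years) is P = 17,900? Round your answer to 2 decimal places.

t ≈ 106.50 years

A = (59200 − 1650)/1650 = 34.87879
17900 = 59200/(1 + 34.87879·e^(−0.0255t)) → 1 + 34.87879·e^(−0.0255t) = 3.30726
e^(−0.0255t) = 0.066151 → t = ln(15.11696)/0.0255 = 2.71582/0.0255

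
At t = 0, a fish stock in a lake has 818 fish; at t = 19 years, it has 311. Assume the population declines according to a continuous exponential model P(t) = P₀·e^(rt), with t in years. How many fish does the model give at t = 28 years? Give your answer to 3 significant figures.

r = ln(311/818) / 19 ≈ -0.050898 per year
P(28) = 818 · e^(-0.050898·28) = 818 · 0.24047 ≈ 196.71

≈ 197 fish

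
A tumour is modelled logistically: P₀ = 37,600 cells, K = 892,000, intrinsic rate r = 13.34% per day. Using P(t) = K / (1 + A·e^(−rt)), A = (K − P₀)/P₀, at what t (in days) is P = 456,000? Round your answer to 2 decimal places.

t ≈ 23.75 days

A = (892000 − 37600)/37600 = 22.7234
456000 = 892000/(1 + 22.7234·e^(−0.1334t)) → 1 + 22.7234·e^(−0.1334t) = 1.95614
e^(−0.1334t) = 0.042077 → t = ln(23.76576)/0.1334 = 3.16825/0.1334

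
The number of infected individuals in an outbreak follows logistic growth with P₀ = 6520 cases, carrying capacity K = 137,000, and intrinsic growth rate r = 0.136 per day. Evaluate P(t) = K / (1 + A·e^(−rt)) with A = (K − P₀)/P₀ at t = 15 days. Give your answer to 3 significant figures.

A = (137000 − 6520)/6520 = 20.01227
P(15) = 137000 / (1 + 20.01227·e^(−0.136·15)) = 137000 / (1 + 20.01227·0.130029)
= 137000 / 3.60217 ≈ 38032.63

≈ 38,000 cases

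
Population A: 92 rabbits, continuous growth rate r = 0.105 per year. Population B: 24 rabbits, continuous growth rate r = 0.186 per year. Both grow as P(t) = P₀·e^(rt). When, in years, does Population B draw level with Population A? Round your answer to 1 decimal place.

92·e^(0.105t) = 24·e^(0.186t)
92/24 = e^((0.186 − 0.105)t) → ln(3.83333) = 0.081·t
t = 1.34373 / 0.081

t ≈ 16.6 years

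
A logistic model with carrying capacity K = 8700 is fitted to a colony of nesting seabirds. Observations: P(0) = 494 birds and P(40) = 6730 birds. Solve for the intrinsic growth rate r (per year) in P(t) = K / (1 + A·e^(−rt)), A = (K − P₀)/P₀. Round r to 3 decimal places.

r ≈ 0.101 per year

A = (8700 − 494)/494 = 16.61134
6730 = 8700/(1 + 16.61134·e^(−r·40)) → e^(−40r) = (1.29272 − 1)/16.61134 = 0.017622
r = −ln(0.017622)/40 = 4.03863/40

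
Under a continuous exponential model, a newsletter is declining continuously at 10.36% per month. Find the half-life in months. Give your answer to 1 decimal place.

half-life ≈ 6.7 months

half-life = ln(2) / |r| = 0.69315 / 0.1036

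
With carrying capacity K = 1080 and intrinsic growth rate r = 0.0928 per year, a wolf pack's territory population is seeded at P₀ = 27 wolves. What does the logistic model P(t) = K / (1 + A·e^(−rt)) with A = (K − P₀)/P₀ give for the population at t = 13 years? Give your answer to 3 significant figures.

≈ 85.2 wolves

A = (1080 − 27)/27 = 39
P(13) = 1080 / (1 + 39·e^(−0.0928·13)) = 1080 / (1 + 39·0.299273)
= 1080 / 12.67164 ≈ 85.23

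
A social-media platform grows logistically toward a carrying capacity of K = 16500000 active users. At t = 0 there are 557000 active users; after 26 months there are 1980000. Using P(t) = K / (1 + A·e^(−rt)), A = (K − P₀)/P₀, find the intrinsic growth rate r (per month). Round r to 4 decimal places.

r ≈ 0.0524 per month

A = (16500000 − 557000)/557000 = 28.62298
1980000 = 16500000/(1 + 28.62298·e^(−r·26)) → e^(−26r) = (8.33333 − 1)/28.62298 = 0.256204
r = −ln(0.256204)/26 = 1.36178/26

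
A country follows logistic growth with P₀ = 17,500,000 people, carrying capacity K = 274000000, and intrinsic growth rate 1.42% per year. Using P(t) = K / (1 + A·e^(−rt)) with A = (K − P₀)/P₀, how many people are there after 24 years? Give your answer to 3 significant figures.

≈ 24,000,000 people

A = (274000000 − 17500000)/17500000 = 14.65714
P(24) = 274000000 / (1 + 14.65714·e^(−0.0142·24)) = 274000000 / (1 + 14.65714·0.711201)
= 274000000 / 11.42418 ≈ 23984223.02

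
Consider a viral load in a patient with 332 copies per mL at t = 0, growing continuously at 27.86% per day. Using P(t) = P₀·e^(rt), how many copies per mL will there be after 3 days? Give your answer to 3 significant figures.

P(3) = 332 · e^(0.2786·3) = 332 · e^(0.8358)
= 332 · 2.30666 ≈ 765.81

≈ 766 copies per mL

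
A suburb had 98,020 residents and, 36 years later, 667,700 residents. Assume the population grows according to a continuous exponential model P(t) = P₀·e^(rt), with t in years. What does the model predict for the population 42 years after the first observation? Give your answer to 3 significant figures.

≈ 919,000 residents

r = ln(667700/98020) / 36 ≈ 0.053296 per year
P(42) = 98020 · e^(0.053296·42) = 98020 · 9.37874 ≈ 919304.01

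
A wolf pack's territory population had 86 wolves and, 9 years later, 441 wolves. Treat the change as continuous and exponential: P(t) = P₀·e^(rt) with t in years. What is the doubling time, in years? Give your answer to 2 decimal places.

doubling time ≈ 3.82 years

r = ln(441/86) / 9 = ln(5.12791) / 9 ≈ 0.181633 per year
doubling time = ln 2 / |r| = 0.69315 / 0.181633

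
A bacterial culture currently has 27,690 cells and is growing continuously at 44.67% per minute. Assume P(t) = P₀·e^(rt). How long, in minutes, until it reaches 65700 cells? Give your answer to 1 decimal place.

65700 = 27690 · e^(0.4467·t)
t = ln(65700/27690) / 0.4467 = ln(2.3727) / 0.4467 = 0.86403 / 0.4467

t ≈ 1.9 minutes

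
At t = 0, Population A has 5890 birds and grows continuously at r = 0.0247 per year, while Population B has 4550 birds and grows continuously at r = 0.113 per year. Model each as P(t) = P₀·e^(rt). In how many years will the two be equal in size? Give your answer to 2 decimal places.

t ≈ 2.92 years

5890·e^(0.0247t) = 4550·e^(0.113t)
5890/4550 = e^((0.113 − 0.0247)t) → ln(1.29451) = 0.0883·t
t = 0.25813 / 0.0883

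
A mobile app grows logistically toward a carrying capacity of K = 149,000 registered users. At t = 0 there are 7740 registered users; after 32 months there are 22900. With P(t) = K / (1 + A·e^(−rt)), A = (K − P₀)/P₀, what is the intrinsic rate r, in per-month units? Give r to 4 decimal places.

r ≈ 0.0374 per month

A = (149000 − 7740)/7740 = 18.25065
22900 = 149000/(1 + 18.25065·e^(−r·32)) → e^(−32r) = (6.50655 − 1)/18.25065 = 0.301718
r = −ln(0.301718)/32 = 1.19826/32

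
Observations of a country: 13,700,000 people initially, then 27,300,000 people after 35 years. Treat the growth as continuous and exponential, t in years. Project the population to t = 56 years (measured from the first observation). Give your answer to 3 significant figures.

≈ 41,300,000 people

r = ln(27300000/13700000) / 35 ≈ 0.0197 per year
P(56) = 13700000 · e^(0.0197·56) = 13700000 · 3.01375 ≈ 41288384.93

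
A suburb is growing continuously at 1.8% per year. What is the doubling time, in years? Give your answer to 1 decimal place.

doubling time = ln(2) / |r| = 0.69315 / 0.018

doubling time ≈ 38.5 years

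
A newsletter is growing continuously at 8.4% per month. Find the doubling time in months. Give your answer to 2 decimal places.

doubling time ≈ 8.25 months

doubling time = ln(2) / |r| = 0.69315 / 0.084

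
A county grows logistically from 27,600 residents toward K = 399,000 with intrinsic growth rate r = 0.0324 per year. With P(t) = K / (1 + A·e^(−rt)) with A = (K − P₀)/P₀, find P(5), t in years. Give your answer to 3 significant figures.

A = (399000 − 27600)/27600 = 13.45652
P(5) = 399000 / (1 + 13.45652·e^(−0.0324·5)) = 399000 / (1 + 13.45652·0.850441)
= 399000 / 12.44398 ≈ 32063.7

≈ 32,100 residents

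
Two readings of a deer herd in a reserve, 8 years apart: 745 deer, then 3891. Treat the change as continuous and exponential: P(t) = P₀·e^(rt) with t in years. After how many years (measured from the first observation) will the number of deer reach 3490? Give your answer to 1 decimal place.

r = ln(3891/745) / 8 ≈ 0.20663 per year
t = ln(3490/745) / r = 1.54427 / 0.20663 ≈ 7.474

t ≈ 7.5 years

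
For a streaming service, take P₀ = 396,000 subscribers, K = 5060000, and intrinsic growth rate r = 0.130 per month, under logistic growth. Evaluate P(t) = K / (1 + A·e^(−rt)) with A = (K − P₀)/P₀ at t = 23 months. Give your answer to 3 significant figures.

≈ 3,180,000 subscribers

A = (5060000 − 396000)/396000 = 11.77778
P(23) = 5060000 / (1 + 11.77778·e^(−0.13·23)) = 5060000 / (1 + 11.77778·0.050287)
= 5060000 / 1.59227 ≈ 3177844.51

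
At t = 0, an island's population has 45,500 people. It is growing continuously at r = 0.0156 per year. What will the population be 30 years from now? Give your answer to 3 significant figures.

≈ 72,700 people

P(30) = 45500 · e^(0.0156·30) = 45500 · e^(0.468)
= 45500 · 1.5968 ≈ 72654.28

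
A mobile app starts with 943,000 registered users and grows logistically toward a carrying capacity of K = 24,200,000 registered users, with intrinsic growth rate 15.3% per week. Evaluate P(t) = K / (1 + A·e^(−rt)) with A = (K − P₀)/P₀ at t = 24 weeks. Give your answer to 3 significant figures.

≈ 14,900,000 registered users

A = (24200000 − 943000)/943000 = 24.66278
P(24) = 24200000 / (1 + 24.66278·e^(−0.153·24)) = 24200000 / (1 + 24.66278·0.025426)
= 24200000 / 1.62707 ≈ 14873405.68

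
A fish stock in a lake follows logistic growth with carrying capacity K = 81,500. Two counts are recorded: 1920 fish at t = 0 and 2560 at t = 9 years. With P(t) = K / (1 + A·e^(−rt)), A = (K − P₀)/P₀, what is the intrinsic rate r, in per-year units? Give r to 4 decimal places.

A = (81500 − 1920)/1920 = 41.44792
2560 = 81500/(1 + 41.44792·e^(−r·9)) → e^(−9r) = (31.83594 − 1)/41.44792 = 0.743968
r = −ln(0.743968)/9 = 0.29576/9

r ≈ 0.0329 per year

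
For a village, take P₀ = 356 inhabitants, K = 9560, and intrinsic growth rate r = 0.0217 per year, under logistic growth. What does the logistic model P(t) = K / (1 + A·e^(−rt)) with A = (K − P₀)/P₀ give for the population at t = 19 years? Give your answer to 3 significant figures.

≈ 528 inhabitants

A = (9560 − 356)/356 = 25.85393
P(19) = 9560 / (1 + 25.85393·e^(−0.0217·19)) = 9560 / (1 + 25.85393·0.662126)
= 9560 / 18.11855 ≈ 527.64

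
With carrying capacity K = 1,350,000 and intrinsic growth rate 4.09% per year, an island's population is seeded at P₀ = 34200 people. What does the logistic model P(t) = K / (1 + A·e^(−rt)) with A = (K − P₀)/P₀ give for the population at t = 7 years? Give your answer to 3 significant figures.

≈ 45,200 people

A = (1350000 − 34200)/34200 = 38.47368
P(7) = 1350000 / (1 + 38.47368·e^(−0.0409·7)) = 1350000 / (1 + 38.47368·0.751037)
= 1350000 / 29.89517 ≈ 45157.8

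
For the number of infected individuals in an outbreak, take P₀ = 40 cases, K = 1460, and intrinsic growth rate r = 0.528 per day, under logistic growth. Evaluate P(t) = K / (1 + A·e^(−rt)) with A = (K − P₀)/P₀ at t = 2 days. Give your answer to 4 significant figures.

A = (1460 − 40)/40 = 35.5
P(2) = 1460 / (1 + 35.5·e^(−0.528·2)) = 1460 / (1 + 35.5·0.347844)
= 1460 / 13.34848 ≈ 109.38

≈ 109.4 cases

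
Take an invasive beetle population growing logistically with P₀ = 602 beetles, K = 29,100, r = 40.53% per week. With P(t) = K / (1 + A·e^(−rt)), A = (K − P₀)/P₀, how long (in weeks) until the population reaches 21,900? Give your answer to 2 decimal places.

t ≈ 12.26 weeks

A = (29100 − 602)/602 = 47.33887
21900 = 29100/(1 + 47.33887·e^(−0.4053t)) → 1 + 47.33887·e^(−0.4053t) = 1.32877
e^(−0.4053t) = 0.006945 → t = ln(143.98906)/0.4053 = 4.96974/0.4053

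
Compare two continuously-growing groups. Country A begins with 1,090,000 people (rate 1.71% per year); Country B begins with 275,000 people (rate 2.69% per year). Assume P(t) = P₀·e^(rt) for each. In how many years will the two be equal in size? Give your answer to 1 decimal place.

1090000·e^(0.0171t) = 275000·e^(0.0269t)
1090000/275000 = e^((0.0269 − 0.0171)t) → ln(3.96364) = 0.0098·t
t = 1.37716 / 0.0098

t ≈ 140.5 years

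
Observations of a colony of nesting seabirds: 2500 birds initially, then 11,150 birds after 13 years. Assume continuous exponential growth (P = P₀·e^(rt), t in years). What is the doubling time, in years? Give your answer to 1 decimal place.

r = ln(11150/2500) / 13 = ln(4.46) / 13 ≈ 0.115011 per year
doubling time = ln 2 / |r| = 0.69315 / 0.115011

doubling time ≈ 6.0 years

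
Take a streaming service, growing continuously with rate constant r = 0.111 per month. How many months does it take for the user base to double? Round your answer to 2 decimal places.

doubling time ≈ 6.24 months

doubling time = ln(2) / |r| = 0.69315 / 0.111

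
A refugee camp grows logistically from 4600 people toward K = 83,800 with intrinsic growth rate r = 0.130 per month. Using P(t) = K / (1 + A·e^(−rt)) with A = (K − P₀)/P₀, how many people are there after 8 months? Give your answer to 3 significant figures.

A = (83800 − 4600)/4600 = 17.21739
P(8) = 83800 / (1 + 17.21739·e^(−0.13·8)) = 83800 / (1 + 17.21739·0.353455)
= 83800 / 7.08557 ≈ 11826.86

≈ 11,800 people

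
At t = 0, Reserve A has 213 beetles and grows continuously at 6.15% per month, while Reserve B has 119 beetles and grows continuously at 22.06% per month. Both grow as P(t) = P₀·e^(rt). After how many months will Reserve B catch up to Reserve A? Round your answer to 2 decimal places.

213·e^(0.0615t) = 119·e^(0.2206t)
213/119 = e^((0.2206 − 0.0615)t) → ln(1.78992) = 0.1591·t
t = 0.58217 / 0.1591

t ≈ 3.66 months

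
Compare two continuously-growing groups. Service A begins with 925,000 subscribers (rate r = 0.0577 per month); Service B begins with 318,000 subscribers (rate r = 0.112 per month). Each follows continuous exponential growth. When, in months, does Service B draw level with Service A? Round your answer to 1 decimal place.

t ≈ 19.7 months

925000·e^(0.0577t) = 318000·e^(0.112t)
925000/318000 = e^((0.112 − 0.0577)t) → ln(2.90881) = 0.0543·t
t = 1.06774 / 0.0543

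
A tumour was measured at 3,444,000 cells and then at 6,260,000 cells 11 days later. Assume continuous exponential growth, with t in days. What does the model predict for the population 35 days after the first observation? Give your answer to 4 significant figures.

r = ln(6260000/3444000) / 11 ≈ 0.054322 per day
P(35) = 3444000 · e^(0.054322·35) = 3444000 · 6.69449 ≈ 23055819.68

≈ 23,060,000 cells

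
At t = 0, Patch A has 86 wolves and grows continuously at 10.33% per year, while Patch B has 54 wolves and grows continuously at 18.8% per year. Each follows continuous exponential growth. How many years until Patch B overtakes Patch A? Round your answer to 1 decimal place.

86·e^(0.1033t) = 54·e^(0.188t)
86/54 = e^((0.188 − 0.1033)t) → ln(1.59259) = 0.0847·t
t = 0.46536 / 0.0847

t ≈ 5.5 years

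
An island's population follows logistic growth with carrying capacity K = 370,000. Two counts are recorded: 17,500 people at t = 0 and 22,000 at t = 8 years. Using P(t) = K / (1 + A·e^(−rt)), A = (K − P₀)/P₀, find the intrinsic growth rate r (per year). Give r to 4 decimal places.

A = (370000 − 17500)/17500 = 20.14286
22000 = 370000/(1 + 20.14286·e^(−r·8)) → e^(−8r) = (16.81818 − 1)/20.14286 = 0.7853
r = −ln(0.7853)/8 = 0.24169/8

r ≈ 0.0302 per year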